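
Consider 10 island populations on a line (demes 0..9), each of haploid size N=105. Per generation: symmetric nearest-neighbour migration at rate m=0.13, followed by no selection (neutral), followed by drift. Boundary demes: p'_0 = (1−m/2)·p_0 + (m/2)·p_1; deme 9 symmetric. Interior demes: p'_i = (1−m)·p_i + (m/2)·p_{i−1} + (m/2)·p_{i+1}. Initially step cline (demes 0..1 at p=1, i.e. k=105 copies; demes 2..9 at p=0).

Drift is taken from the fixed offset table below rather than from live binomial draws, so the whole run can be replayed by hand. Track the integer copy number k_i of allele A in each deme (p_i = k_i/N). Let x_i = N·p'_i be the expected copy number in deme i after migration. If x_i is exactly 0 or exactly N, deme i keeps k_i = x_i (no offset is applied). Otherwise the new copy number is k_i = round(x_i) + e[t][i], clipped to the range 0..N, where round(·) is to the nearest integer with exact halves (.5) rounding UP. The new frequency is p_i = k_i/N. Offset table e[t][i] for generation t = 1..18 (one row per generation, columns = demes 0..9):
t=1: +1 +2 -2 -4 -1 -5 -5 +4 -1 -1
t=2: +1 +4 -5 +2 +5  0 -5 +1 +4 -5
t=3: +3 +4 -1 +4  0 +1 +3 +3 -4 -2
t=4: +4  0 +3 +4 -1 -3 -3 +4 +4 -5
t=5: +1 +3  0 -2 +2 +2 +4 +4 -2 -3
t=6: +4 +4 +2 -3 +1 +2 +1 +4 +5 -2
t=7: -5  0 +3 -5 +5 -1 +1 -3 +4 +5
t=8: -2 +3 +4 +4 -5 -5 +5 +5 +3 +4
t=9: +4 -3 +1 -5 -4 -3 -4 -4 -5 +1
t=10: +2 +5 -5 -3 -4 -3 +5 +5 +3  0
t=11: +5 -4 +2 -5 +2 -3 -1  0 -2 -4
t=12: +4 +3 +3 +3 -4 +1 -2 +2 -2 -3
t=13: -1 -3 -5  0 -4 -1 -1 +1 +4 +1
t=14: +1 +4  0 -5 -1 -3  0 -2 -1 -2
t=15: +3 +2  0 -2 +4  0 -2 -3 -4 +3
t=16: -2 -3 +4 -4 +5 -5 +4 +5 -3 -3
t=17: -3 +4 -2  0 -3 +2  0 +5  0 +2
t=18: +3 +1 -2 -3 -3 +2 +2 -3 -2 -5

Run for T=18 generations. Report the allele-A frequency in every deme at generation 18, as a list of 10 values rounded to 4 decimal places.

t=0: k=[105 105 0 0 0 0 0 0 0 0]
t=1: x=[105.0000 98.1750 6.8250 0.0000 0.0000 0.0000 0.0000 0.0000 0.0000 0.0000] k=[105 100 5 0 0 0 0 0 0 0]
t=2: x=[104.6750 94.1500 10.8500 0.3250 0.0000 0.0000 0.0000 0.0000 0.0000 0.0000] k=[105 98 6 2 0 0 0 0 0 0]
t=3: x=[104.5450 92.4750 11.7200 2.1300 0.1300 0.0000 0.0000 0.0000 0.0000 0.0000] k=[105 96 11 6 0 0 0 0 0 0]
t=4: x=[104.4150 91.0600 16.2000 5.9350 0.3900 0.0000 0.0000 0.0000 0.0000 0.0000] k=[105 91 19 10 0 0 0 0 0 0]
t=5: x=[104.0900 87.2300 23.0950 9.9350 0.6500 0.0000 0.0000 0.0000 0.0000 0.0000] k=[105 90 23 8 3 0 0 0 0 0]
t=6: x=[104.0250 86.6200 26.3800 8.6500 3.1300 0.1950 0.0000 0.0000 0.0000 0.0000] k=[105 91 28 6 4 2 0 0 0 0]
t=7: x=[104.0900 87.8150 30.6650 7.3000 4.0000 2.0000 0.1300 0.0000 0.0000 0.0000] k=[99 88 34 2 9 1 1 0 0 0]
t=8: x=[98.2850 85.2050 35.4300 4.5350 8.0250 1.5200 0.9350 0.0650 0.0000 0.0000] k=[96 88 39 9 3 0 6 5 0 0]
t=9: x=[95.4800 85.3350 40.2350 10.5600 3.1950 0.5850 5.5450 4.7400 0.3250 0.0000] k=[99 82 41 6 0 0 2 1 0 0]
t=10: x=[97.8950 80.4400 41.3900 7.8850 0.3900 0.1300 1.8050 1.0000 0.0650 0.0000] k=[100 85 36 5 0 0 7 6 3 0]
t=11: x=[99.0250 82.7900 37.1700 6.6900 0.3250 0.4550 6.4800 5.8700 3.0000 0.1950] k=[104 79 39 2 2 0 5 6 1 0]
t=12: x=[102.3750 78.0250 39.1950 4.4050 1.8700 0.4550 4.7400 5.6100 1.2600 0.0650] k=[105 81 42 7 0 1 3 8 0 0]
t=13: x=[103.4400 80.0250 42.2600 8.8200 0.5200 1.0650 3.1950 7.1550 0.5200 0.0000] k=[102 77 37 9 0 0 2 8 5 0]
t=14: x=[100.3750 76.0250 37.7800 10.2350 0.5850 0.1300 2.2600 7.4150 4.8700 0.3250] k=[101 80 38 5 0 0 2 5 4 0]
t=15: x=[99.6350 78.6350 38.5850 6.8200 0.3250 0.1300 2.0650 4.7400 3.8050 0.2600] k=[103 81 39 5 4 0 0 2 0 3]
t=16: x=[101.5700 79.7000 39.5200 7.1450 3.8050 0.2600 0.1300 1.7400 0.3250 2.8050] k=[100 77 44 3 9 0 4 7 0 0]
t=17: x=[98.5050 76.3500 43.4800 6.0550 8.0250 0.8450 3.9350 6.3500 0.4550 0.0000] k=[96 80 41 6 5 3 4 11 0 0]
t=18: x=[94.9600 78.5050 41.2600 8.2100 4.9350 3.1950 4.3900 9.8300 0.7150 0.0000] k=[98 80 39 5 2 5 6 7 0 0]

[0.9333, 0.7619, 0.3714, 0.0476, 0.0190, 0.0476, 0.0571, 0.0667, 0.0000, 0.0000]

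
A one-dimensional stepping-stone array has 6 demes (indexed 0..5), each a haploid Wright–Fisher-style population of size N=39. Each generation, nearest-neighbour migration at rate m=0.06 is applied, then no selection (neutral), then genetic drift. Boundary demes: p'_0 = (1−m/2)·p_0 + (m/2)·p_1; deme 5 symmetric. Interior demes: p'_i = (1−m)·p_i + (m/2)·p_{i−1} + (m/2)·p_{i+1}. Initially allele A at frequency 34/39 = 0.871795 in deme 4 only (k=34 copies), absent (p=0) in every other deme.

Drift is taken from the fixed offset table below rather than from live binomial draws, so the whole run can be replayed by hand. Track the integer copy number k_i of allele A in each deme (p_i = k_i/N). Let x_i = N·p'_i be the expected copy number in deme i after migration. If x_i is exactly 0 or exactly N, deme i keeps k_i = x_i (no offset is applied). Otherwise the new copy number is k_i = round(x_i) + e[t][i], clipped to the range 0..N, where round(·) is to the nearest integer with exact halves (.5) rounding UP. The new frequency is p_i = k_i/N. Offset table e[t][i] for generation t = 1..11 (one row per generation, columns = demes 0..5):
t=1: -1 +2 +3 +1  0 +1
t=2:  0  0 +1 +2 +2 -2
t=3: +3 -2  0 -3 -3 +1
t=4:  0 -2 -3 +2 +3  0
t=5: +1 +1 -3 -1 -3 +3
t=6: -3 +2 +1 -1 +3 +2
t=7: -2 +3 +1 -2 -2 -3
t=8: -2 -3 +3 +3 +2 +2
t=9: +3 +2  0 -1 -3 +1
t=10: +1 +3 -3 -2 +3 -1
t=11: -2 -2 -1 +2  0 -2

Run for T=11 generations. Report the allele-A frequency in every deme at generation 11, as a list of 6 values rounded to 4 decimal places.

[0.0000, 0.0769, 0.0256, 0.1795, 0.5641, 0.2051]

t=0: k=[0 0 0 0 34 0]
t=1: x=[0.0000 0.0000 0.0000 1.0200 31.9600 1.0200] k=[0 0 0 2 32 2]
t=2: x=[0.0000 0.0000 0.0600 2.8400 30.2000 2.9000] k=[0 0 1 5 32 1]
t=3: x=[0.0000 0.0300 1.0900 5.6900 30.2600 1.9300] k=[0 0 1 3 27 3]
t=4: x=[0.0000 0.0300 1.0300 3.6600 25.5600 3.7200] k=[0 0 0 6 29 4]
t=5: x=[0.0000 0.0000 0.1800 6.5100 27.5600 4.7500] k=[0 0 0 6 25 8]
t=6: x=[0.0000 0.0000 0.1800 6.3900 23.9200 8.5100] k=[0 0 1 5 27 11]
t=7: x=[0.0000 0.0300 1.0900 5.5400 25.8600 11.4800] k=[0 3 2 4 24 8]
t=8: x=[0.0900 2.8800 2.0900 4.5400 22.9200 8.4800] k=[0 0 5 8 25 10]
t=9: x=[0.0000 0.1500 4.9400 8.4200 24.0400 10.4500] k=[0 2 5 7 21 11]
t=10: x=[0.0600 2.0300 4.9700 7.3600 20.2800 11.3000] k=[1 5 2 5 23 10]
t=11: x=[1.1200 4.7900 2.1800 5.4500 22.0700 10.3900] k=[0 3 1 7 22 8]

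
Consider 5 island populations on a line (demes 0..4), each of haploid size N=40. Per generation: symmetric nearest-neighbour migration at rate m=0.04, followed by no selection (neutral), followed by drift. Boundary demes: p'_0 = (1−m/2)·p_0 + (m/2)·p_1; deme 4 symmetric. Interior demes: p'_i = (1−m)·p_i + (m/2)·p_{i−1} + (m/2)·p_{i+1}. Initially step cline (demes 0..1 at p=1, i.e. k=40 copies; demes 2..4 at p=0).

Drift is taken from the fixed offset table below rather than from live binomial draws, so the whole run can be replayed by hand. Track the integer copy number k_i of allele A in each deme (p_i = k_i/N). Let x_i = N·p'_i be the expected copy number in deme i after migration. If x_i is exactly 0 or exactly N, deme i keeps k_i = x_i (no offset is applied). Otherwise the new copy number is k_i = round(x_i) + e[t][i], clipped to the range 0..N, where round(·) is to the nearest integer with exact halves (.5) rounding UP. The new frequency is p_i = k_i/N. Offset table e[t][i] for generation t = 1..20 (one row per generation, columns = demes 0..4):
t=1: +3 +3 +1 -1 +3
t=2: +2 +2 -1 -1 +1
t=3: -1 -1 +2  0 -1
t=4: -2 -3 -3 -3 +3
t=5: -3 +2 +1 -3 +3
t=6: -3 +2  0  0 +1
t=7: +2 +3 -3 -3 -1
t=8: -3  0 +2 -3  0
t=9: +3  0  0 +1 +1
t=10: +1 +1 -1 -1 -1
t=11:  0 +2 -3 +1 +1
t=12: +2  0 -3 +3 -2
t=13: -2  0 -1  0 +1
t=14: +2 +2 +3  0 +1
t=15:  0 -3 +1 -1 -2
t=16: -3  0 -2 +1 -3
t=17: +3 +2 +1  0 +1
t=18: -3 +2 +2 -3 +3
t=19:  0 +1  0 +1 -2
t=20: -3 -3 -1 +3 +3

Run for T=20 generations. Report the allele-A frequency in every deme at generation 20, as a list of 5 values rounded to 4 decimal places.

t=0: k=[40 40 0 0 0]
t=1: x=[40.0000 39.2000 0.8000 0.0000 0.0000] k=[40 40 2 0 0]
t=2: x=[40.0000 39.2400 2.7200 0.0400 0.0000] k=[40 40 2 0 0]
t=3: x=[40.0000 39.2400 2.7200 0.0400 0.0000] k=[40 38 5 0 0]
t=4: x=[39.9600 37.3800 5.5600 0.1000 0.0000] k=[38 34 3 0 0]
t=5: x=[37.9200 33.4600 3.5600 0.0600 0.0000] k=[35 35 5 0 0]
t=6: x=[35.0000 34.4000 5.5000 0.1000 0.0000] k=[32 36 6 0 0]
t=7: x=[32.0800 35.3200 6.4800 0.1200 0.0000] k=[34 38 3 0 0]
t=8: x=[34.0800 37.2200 3.6400 0.0600 0.0000] k=[31 37 6 0 0]
t=9: x=[31.1200 36.2600 6.5000 0.1200 0.0000] k=[34 36 7 1 0]
t=10: x=[34.0400 35.3800 7.4600 1.1000 0.0200] k=[35 36 6 0 0]
t=11: x=[35.0200 35.3800 6.4800 0.1200 0.0000] k=[35 37 3 1 0]
t=12: x=[35.0400 36.2800 3.6400 1.0200 0.0200] k=[37 36 1 4 0]
t=13: x=[36.9800 35.3200 1.7600 3.8600 0.0800] k=[35 35 1 4 1]
t=14: x=[35.0000 34.3200 1.7400 3.8800 1.0600] k=[37 36 5 4 2]
t=15: x=[36.9800 35.4000 5.6000 3.9800 2.0400] k=[37 32 7 3 0]
t=16: x=[36.9000 31.6000 7.4200 3.0200 0.0600] k=[34 32 5 4 0]
t=17: x=[33.9600 31.5000 5.5200 3.9400 0.0800] k=[37 34 7 4 1]
t=18: x=[36.9400 33.5200 7.4800 4.0000 1.0600] k=[34 36 9 1 4]
t=19: x=[34.0400 35.4200 9.3800 1.2200 3.9400] k=[34 36 9 2 2]
t=20: x=[34.0400 35.4200 9.4000 2.1400 2.0000] k=[31 32 8 5 5]

[0.7750, 0.8000, 0.2000, 0.1250, 0.1250]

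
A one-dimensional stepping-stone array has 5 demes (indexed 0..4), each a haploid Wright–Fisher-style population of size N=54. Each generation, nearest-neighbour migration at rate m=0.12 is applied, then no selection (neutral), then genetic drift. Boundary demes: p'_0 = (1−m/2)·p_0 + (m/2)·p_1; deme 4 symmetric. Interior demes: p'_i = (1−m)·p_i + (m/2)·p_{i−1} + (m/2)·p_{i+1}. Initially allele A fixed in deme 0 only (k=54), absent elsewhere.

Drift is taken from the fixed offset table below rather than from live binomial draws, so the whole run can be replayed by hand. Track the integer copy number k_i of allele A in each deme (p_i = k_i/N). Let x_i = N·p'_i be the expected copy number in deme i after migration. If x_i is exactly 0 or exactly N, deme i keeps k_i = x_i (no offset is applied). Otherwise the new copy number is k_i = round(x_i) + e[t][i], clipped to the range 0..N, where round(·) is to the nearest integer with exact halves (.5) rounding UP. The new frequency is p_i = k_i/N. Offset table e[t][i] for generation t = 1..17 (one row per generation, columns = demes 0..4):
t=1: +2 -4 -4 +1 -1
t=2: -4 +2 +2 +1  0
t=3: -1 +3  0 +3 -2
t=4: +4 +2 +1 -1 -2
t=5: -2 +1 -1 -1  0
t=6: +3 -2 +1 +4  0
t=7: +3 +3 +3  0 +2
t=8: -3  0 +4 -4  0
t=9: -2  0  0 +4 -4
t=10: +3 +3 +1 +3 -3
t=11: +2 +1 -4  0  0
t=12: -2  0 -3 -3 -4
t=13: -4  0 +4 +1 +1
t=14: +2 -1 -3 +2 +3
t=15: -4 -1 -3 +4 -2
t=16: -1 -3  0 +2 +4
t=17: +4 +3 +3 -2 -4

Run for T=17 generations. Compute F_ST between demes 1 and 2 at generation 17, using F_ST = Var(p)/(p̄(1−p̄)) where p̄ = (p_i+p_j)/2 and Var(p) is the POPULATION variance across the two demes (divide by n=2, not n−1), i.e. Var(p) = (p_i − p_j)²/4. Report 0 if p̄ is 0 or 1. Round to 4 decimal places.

0.0327

t=0: k=[54 0 0 0 0]
t=1: x=[50.7600 3.2400 0.0000 0.0000 0.0000] k=[53 0 0 0 0]
t=2: x=[49.8200 3.1800 0.0000 0.0000 0.0000] k=[46 5 0 0 0]
t=3: x=[43.5400 7.1600 0.3000 0.0000 0.0000] k=[43 10 0 0 0]
t=4: x=[41.0200 11.3800 0.6000 0.0000 0.0000] k=[45 13 2 0 0]
t=5: x=[43.0800 14.2600 2.5400 0.1200 0.0000] k=[41 15 2 0 0]
t=6: x=[39.4400 15.7800 2.6600 0.1200 0.0000] k=[42 14 4 4 0]
t=7: x=[40.3200 15.0800 4.6000 3.7600 0.2400] k=[43 18 8 4 2]
t=8: x=[41.5000 18.9000 8.3600 4.1200 2.1200] k=[39 19 12 0 2]
t=9: x=[37.8000 19.7800 11.7000 0.8400 1.8800] k=[36 20 12 5 0]
t=10: x=[35.0400 20.4800 12.0600 5.1200 0.3000] k=[38 23 13 8 0]
t=11: x=[37.1000 23.3000 13.3000 7.8200 0.4800] k=[39 24 9 8 0]
t=12: x=[38.1000 24.0000 9.8400 7.5800 0.4800] k=[36 24 7 5 0]
t=13: x=[35.2800 23.7000 7.9000 4.8200 0.3000] k=[31 24 12 6 1]
t=14: x=[30.5800 23.7000 12.3600 6.0600 1.3000] k=[33 23 9 8 4]
t=15: x=[32.4000 22.7600 9.7800 7.8200 4.2400] k=[28 22 7 12 2]
t=16: x=[27.6400 21.4600 8.2000 11.1000 2.6000] k=[27 18 8 13 7]
t=17: x=[26.4600 17.9400 8.9000 12.3400 7.3600] k=[30 21 12 10 3]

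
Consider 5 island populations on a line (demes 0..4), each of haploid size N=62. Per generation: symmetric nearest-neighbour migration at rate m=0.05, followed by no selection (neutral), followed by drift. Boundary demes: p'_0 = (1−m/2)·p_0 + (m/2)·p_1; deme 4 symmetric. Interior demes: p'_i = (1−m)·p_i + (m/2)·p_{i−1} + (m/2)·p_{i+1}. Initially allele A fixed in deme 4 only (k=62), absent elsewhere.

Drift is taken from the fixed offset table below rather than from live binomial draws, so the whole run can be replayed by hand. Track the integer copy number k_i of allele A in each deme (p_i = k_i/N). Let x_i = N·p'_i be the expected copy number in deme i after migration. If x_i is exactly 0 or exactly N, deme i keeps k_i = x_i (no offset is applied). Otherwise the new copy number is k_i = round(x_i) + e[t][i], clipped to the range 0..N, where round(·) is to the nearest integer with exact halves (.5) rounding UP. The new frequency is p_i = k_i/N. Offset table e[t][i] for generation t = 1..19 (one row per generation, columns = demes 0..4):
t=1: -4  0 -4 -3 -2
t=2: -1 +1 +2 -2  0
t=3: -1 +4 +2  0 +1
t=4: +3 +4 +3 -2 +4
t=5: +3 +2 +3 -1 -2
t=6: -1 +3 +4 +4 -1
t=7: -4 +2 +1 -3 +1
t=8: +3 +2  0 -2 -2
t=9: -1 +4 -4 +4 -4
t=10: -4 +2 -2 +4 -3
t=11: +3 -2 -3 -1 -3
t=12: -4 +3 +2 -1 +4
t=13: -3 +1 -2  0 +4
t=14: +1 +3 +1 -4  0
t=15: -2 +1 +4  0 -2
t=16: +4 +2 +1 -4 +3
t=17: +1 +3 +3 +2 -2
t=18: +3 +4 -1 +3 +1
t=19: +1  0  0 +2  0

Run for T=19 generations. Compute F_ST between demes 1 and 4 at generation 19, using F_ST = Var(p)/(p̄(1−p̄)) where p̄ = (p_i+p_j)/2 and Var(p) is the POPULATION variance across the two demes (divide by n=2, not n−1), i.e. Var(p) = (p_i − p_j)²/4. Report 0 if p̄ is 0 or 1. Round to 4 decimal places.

0.0752

t=0: k=[0 0 0 0 62]
t=1: x=[0.0000 0.0000 0.0000 1.5500 60.4500] k=[0 0 0 0 58]
t=2: x=[0.0000 0.0000 0.0000 1.4500 56.5500] k=[0 0 0 0 57]
t=3: x=[0.0000 0.0000 0.0000 1.4250 55.5750] k=[0 0 0 1 57]
t=4: x=[0.0000 0.0000 0.0250 2.3750 55.6000] k=[0 0 3 0 60]
t=5: x=[0.0000 0.0750 2.8500 1.5750 58.5000] k=[0 2 6 1 57]
t=6: x=[0.0500 2.0500 5.7750 2.5250 55.6000] k=[0 5 10 7 55]
t=7: x=[0.1250 5.0000 9.8000 8.2750 53.8000] k=[0 7 11 5 55]
t=8: x=[0.1750 6.9250 10.7500 6.4000 53.7500] k=[3 9 11 4 52]
t=9: x=[3.1500 8.9000 10.7750 5.3750 50.8000] k=[2 13 7 9 47]
t=10: x=[2.2750 12.5750 7.2000 9.9000 46.0500] k=[0 15 5 14 43]
t=11: x=[0.3750 14.3750 5.4750 14.5000 42.2750] k=[3 12 2 14 39]
t=12: x=[3.2250 11.5250 2.5500 14.3250 38.3750] k=[0 15 5 13 42]
t=13: x=[0.3750 14.3750 5.4500 13.5250 41.2750] k=[0 15 3 14 45]
t=14: x=[0.3750 14.3250 3.5750 14.5000 44.2250] k=[1 17 5 11 44]
t=15: x=[1.4000 16.3000 5.4500 11.6750 43.1750] k=[0 17 9 12 41]
t=16: x=[0.4250 16.3750 9.2750 12.6500 40.2750] k=[4 18 10 9 43]
t=17: x=[4.3500 17.4500 10.1750 9.8750 42.1500] k=[5 20 13 12 40]
t=18: x=[5.3750 19.4500 13.1500 12.7250 39.3000] k=[8 23 12 16 40]
t=19: x=[8.3750 22.3500 12.3750 16.5000 39.4000] k=[9 22 12 19 39]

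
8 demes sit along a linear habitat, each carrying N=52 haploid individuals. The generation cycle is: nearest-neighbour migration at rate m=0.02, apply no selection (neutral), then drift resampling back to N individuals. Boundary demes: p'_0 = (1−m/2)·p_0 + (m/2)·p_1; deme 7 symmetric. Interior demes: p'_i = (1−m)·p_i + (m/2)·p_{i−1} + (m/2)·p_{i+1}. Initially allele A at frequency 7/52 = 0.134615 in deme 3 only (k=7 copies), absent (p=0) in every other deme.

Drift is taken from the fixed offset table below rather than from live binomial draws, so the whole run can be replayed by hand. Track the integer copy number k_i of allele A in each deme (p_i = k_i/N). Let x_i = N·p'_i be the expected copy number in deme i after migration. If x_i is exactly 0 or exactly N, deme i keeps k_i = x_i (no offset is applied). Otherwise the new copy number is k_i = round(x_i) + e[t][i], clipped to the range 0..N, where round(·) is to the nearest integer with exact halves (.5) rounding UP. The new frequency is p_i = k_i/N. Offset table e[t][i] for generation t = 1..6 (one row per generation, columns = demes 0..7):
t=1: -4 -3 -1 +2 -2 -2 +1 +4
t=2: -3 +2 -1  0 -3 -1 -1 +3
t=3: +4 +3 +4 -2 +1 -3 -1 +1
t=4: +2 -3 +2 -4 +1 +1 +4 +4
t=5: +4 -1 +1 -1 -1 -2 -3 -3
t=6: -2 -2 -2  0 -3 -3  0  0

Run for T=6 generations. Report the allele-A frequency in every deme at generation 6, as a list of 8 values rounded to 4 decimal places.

[0.0000, 0.0000, 0.0962, 0.0385, 0.0000, 0.0000, 0.0000, 0.0000]

t=0: k=[0 0 0 7 0 0 0 0]
t=1: x=[0.0000 0.0000 0.0700 6.8600 0.0700 0.0000 0.0000 0.0000] k=[0 0 0 9 0 0 0 0]
t=2: x=[0.0000 0.0000 0.0900 8.8200 0.0900 0.0000 0.0000 0.0000] k=[0 0 0 9 0 0 0 0]
t=3: x=[0.0000 0.0000 0.0900 8.8200 0.0900 0.0000 0.0000 0.0000] k=[0 0 4 7 1 0 0 0]
t=4: x=[0.0000 0.0400 3.9900 6.9100 1.0500 0.0100 0.0000 0.0000] k=[0 0 6 3 2 1 0 0]
t=5: x=[0.0000 0.0600 5.9100 3.0200 2.0000 1.0000 0.0100 0.0000] k=[0 0 7 2 1 0 0 0]
t=6: x=[0.0000 0.0700 6.8800 2.0400 1.0000 0.0100 0.0000 0.0000] k=[0 0 5 2 0 0 0 0]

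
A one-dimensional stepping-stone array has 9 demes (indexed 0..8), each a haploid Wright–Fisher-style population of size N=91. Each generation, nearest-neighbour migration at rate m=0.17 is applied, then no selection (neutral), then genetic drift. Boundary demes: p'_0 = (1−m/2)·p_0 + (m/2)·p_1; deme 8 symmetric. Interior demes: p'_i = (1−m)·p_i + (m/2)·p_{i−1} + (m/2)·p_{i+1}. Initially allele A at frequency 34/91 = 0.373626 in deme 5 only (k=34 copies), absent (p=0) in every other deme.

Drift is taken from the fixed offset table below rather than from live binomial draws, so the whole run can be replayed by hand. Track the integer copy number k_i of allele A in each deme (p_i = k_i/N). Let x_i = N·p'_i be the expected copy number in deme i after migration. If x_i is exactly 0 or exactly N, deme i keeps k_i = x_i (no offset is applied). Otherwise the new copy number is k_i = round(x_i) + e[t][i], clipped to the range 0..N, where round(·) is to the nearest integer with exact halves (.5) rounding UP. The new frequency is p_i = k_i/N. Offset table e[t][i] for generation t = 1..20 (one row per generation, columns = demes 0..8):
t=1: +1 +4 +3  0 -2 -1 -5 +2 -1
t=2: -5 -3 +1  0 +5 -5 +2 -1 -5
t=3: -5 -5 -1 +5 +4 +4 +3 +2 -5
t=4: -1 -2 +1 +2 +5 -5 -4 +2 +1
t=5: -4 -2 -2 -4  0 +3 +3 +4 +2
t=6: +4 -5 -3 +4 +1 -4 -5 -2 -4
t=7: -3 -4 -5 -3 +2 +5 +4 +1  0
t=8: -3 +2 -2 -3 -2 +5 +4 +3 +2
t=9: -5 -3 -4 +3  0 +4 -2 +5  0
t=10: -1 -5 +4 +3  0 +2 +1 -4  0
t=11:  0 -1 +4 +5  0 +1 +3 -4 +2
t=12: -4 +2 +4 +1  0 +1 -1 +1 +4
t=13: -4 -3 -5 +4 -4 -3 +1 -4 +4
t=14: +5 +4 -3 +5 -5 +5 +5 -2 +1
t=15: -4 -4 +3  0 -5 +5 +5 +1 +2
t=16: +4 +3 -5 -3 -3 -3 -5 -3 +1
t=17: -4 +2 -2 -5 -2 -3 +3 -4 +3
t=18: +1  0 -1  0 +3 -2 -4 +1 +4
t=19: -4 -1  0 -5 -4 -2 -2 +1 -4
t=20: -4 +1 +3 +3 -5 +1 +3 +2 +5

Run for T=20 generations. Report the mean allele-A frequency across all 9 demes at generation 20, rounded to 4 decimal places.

t=0: k=[0 0 0 0 0 34 0 0 0]
t=1: x=[0.0000 0.0000 0.0000 0.0000 2.8900 28.2200 2.8900 0.0000 0.0000] k=[0 0 0 0 1 27 0 0 0]
t=2: x=[0.0000 0.0000 0.0000 0.0850 3.1250 22.4950 2.2950 0.0000 0.0000] k=[0 0 0 0 8 17 4 0 0]
t=3: x=[0.0000 0.0000 0.0000 0.6800 8.0850 15.1300 4.7650 0.3400 0.0000] k=[0 0 0 6 12 19 8 2 0]
t=4: x=[0.0000 0.0000 0.5100 6.0000 12.0850 17.4700 8.4250 2.3400 0.1700] k=[0 0 2 8 17 12 4 4 1]
t=5: x=[0.0000 0.1700 2.3400 8.2550 15.8100 11.7450 4.6800 3.7450 1.2550] k=[0 0 0 4 16 15 8 8 3]
t=6: x=[0.0000 0.0000 0.3400 4.6800 14.8950 14.4900 8.5950 7.5750 3.4250] k=[0 0 0 9 16 10 4 6 0]
t=7: x=[0.0000 0.0000 0.7650 8.8300 14.8950 10.0000 4.6800 5.3200 0.5100] k=[0 0 0 6 17 15 9 6 1]
t=8: x=[0.0000 0.0000 0.5100 6.4250 15.8950 14.6600 9.2550 5.8300 1.4250] k=[0 0 0 3 14 20 13 9 3]
t=9: x=[0.0000 0.0000 0.2550 3.6800 13.5750 18.8950 13.2550 8.8300 3.5100] k=[0 0 0 7 14 23 11 14 4]
t=10: x=[0.0000 0.0000 0.5950 7.0000 14.1700 21.2150 12.2750 12.8950 4.8500] k=[0 0 5 10 14 23 13 9 5]
t=11: x=[0.0000 0.4250 5.0000 9.9150 14.4250 21.3850 13.5100 9.0000 5.3400] k=[0 0 9 15 14 22 17 5 7]
t=12: x=[0.0000 0.7650 8.7450 14.4050 14.7650 20.8950 16.4050 6.1900 6.8300] k=[0 3 13 15 15 22 15 7 11]
t=13: x=[0.2550 3.5950 12.3200 14.8300 15.5950 20.8100 14.9150 8.0200 10.6600] k=[0 1 7 19 12 18 16 4 15]
t=14: x=[0.0850 1.4250 7.5100 17.3850 13.1050 17.3200 15.1500 5.9550 14.0650] k=[5 5 5 22 8 22 20 4 15]
t=15: x=[5.0000 5.0000 6.4450 19.3650 10.3800 20.6400 18.8100 6.2950 14.0650] k=[1 1 9 19 5 26 24 7 16]
t=16: x=[1.0000 1.6800 9.1700 16.9600 7.9750 24.0450 22.7250 9.2100 15.2350] k=[5 5 4 14 5 21 18 6 16]
t=17: x=[5.0000 4.9150 4.9350 12.3850 7.1250 19.3850 17.2350 7.8700 15.1500] k=[1 7 3 7 5 16 20 4 18]
t=18: x=[1.5100 6.1500 3.6800 6.4900 6.1050 15.4050 18.3000 6.5500 16.8100] k=[3 6 3 6 9 13 14 8 21]
t=19: x=[3.2550 5.4900 3.5100 6.0000 9.0850 12.7450 13.4050 9.6150 19.8950] k=[0 4 4 1 5 11 11 11 16]
t=20: x=[0.3400 3.6600 3.7450 1.5950 5.1700 10.4900 11.0000 11.4250 15.5750] k=[0 5 7 5 0 11 14 13 21]

0.0928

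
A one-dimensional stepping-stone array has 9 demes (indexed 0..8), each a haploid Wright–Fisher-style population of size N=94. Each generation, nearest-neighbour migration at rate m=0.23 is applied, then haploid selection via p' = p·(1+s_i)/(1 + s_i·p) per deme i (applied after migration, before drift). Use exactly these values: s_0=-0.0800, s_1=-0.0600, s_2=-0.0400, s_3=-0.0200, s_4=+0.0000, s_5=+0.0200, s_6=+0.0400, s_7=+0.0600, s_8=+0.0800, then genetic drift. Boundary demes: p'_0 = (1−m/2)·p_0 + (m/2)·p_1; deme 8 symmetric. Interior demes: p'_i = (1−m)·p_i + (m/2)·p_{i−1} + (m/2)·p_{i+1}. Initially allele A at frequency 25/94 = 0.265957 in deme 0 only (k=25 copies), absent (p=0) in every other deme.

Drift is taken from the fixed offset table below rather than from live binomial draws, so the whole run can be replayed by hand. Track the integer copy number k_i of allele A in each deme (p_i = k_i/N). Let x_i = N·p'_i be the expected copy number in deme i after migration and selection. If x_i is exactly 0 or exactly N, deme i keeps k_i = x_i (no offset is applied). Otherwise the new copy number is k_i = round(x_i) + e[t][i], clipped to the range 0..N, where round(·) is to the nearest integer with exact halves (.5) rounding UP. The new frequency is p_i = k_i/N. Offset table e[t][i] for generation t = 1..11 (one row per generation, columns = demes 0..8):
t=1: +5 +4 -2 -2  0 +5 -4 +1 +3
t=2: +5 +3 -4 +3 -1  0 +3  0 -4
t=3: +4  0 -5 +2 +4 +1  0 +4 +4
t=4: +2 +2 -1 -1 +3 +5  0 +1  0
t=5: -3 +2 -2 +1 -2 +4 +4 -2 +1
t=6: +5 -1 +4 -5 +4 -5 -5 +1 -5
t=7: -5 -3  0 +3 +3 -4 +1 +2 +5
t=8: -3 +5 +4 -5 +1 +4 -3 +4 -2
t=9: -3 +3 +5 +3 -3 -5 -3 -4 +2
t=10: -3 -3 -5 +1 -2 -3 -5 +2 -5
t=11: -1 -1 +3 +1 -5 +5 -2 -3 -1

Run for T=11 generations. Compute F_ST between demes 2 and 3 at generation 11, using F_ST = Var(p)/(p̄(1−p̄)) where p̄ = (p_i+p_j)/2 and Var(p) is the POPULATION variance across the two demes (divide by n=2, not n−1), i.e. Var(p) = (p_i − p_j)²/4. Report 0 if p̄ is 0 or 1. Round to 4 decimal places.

0.0086

t=0: k=[25 0 0 0 0 0 0 0 0]
t=1: x=[20.7456 2.7075 0.0000 0.0000 0.0000 0.0000 0.0000 0.0000 0.0000] k=[26 7 0 0 0 0 0 0 0]
t=2: x=[22.3631 7.9196 0.7731 0.0000 0.0000 0.0000 0.0000 0.0000 0.0000] k=[27 11 0 0 0 0 0 0 0]
t=3: x=[23.6537 10.9615 1.2151 0.0000 0.0000 0.0000 0.0000 0.0000 0.0000] k=[28 11 0 0 0 0 0 0 0]
t=4: x=[24.5046 11.0712 1.2151 0.0000 0.0000 0.0000 0.0000 0.0000 0.0000] k=[27 13 0 0 0 0 0 0 0]
t=5: x=[23.8747 12.4322 1.4361 0.0000 0.0000 0.0000 0.0000 0.0000 0.0000] k=[21 14 0 0 0 0 0 0 0]
t=6: x=[18.9043 12.5087 1.5467 0.0000 0.0000 0.0000 0.0000 0.0000 0.0000] k=[24 12 6 0 0 0 0 0 0]
t=7: x=[21.2189 12.0260 5.7747 0.6763 0.0000 0.0000 0.0000 0.0000 0.0000] k=[16 9 6 4 0 0 0 0 0]
t=8: x=[14.1625 8.9464 5.8857 3.6976 0.4600 0.0000 0.0000 0.0000 0.0000] k=[11 14 10 0 1 0 0 0 0]
t=9: x=[10.5392 12.5087 8.9731 1.2400 0.7700 0.1173 0.0000 0.0000 0.0000] k=[8 16 14 4 0 0 0 0 0]
t=10: x=[8.2692 14.0926 12.6271 4.6008 0.4600 0.0000 0.0000 0.0000 0.0000] k=[5 11 8 6 0 0 0 0 0]
t=11: x=[5.2603 9.4271 7.8174 5.4356 0.6900 0.0000 0.0000 0.0000 0.0000] k=[4 8 11 6 0 0 0 0 0]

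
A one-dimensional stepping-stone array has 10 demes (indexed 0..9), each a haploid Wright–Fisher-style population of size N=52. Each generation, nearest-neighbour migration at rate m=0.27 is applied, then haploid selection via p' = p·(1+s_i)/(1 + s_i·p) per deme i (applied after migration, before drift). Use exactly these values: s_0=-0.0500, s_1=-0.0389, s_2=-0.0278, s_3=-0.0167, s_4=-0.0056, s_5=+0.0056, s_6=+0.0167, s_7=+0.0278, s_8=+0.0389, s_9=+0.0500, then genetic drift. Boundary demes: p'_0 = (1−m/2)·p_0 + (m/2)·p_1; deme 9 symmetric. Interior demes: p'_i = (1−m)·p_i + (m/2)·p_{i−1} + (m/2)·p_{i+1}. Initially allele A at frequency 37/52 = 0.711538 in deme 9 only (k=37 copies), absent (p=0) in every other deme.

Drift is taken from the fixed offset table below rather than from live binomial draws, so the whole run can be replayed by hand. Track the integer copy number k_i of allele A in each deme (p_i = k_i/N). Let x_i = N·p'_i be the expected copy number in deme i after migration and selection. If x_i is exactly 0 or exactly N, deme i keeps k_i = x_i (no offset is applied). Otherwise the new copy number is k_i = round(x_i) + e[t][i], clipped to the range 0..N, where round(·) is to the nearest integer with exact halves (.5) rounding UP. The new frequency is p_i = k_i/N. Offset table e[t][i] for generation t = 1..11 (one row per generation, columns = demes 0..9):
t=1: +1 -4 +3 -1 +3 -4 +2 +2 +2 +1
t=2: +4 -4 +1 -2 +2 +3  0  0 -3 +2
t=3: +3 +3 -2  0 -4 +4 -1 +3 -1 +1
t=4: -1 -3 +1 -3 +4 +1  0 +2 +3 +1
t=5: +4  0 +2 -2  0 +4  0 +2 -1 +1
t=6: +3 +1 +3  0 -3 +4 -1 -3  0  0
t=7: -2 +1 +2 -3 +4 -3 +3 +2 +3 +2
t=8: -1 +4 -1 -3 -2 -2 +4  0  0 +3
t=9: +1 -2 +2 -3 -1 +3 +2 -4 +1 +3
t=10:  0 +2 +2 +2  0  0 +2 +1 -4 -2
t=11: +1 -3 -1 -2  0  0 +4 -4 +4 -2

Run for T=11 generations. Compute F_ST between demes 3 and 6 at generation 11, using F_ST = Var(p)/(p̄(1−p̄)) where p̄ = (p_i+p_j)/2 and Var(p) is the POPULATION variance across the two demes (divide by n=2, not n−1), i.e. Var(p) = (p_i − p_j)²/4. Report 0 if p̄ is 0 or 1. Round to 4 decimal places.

t=0: k=[0 0 0 0 0 0 0 0 0 37]
t=1: x=[0.0000 0.0000 0.0000 0.0000 0.0000 0.0000 0.0000 0.0000 5.1700 32.6020] k=[0 0 0 0 0 0 0 0 7 34]
t=2: x=[0.0000 0.0000 0.0000 0.0000 0.0000 0.0000 0.0000 0.9708 10.0047 30.9688] k=[0 0 0 0 0 0 0 1 7 33]
t=3: x=[0.0000 0.0000 0.0000 0.0000 0.0000 0.0000 0.1372 1.7200 10.0047 30.1107] k=[0 0 0 0 0 0 0 5 9 31]
t=4: x=[0.0000 0.0000 0.0000 0.0000 0.0000 0.0000 0.6861 4.9873 11.7740 28.6591] k=[0 0 0 0 0 0 1 7 15 30]
t=5: x=[0.0000 0.0000 0.0000 0.0000 0.0000 0.1358 1.7021 7.4432 16.3700 28.6043] k=[0 0 0 0 0 4 2 9 15 30]
t=6: x=[0.0000 0.0000 0.0000 0.0000 0.5370 3.2068 3.2653 9.0685 16.6439 28.6043] k=[0 0 0 0 0 7 2 6 17 29]
t=7: x=[0.0000 0.0000 0.0000 0.0000 0.9398 5.4070 3.2653 7.1117 17.5763 28.0115] k=[0 0 0 0 5 2 6 9 21 30]
t=8: x=[0.0000 0.0000 0.0000 0.6639 3.8997 2.9606 5.9517 10.4420 21.0715 29.4102] k=[0 0 0 0 2 1 10 10 21 32]
t=9: x=[0.0000 0.0000 0.0000 0.2655 1.5863 2.3626 8.9066 11.7322 21.4795 31.1274] k=[0 0 0 0 1 5 11 8 22 34]
t=10: x=[0.0000 0.0000 0.0000 0.1328 1.3973 5.2965 9.9172 10.5233 22.2142 32.9724] k=[0 0 0 2 1 5 12 12 18 31]
t=11: x=[0.0000 0.0000 0.2625 1.5692 1.6659 5.4321 11.1999 13.0766 19.4069 29.8674] k=[0 0 0 0 2 5 15 9 23 28]

0.1685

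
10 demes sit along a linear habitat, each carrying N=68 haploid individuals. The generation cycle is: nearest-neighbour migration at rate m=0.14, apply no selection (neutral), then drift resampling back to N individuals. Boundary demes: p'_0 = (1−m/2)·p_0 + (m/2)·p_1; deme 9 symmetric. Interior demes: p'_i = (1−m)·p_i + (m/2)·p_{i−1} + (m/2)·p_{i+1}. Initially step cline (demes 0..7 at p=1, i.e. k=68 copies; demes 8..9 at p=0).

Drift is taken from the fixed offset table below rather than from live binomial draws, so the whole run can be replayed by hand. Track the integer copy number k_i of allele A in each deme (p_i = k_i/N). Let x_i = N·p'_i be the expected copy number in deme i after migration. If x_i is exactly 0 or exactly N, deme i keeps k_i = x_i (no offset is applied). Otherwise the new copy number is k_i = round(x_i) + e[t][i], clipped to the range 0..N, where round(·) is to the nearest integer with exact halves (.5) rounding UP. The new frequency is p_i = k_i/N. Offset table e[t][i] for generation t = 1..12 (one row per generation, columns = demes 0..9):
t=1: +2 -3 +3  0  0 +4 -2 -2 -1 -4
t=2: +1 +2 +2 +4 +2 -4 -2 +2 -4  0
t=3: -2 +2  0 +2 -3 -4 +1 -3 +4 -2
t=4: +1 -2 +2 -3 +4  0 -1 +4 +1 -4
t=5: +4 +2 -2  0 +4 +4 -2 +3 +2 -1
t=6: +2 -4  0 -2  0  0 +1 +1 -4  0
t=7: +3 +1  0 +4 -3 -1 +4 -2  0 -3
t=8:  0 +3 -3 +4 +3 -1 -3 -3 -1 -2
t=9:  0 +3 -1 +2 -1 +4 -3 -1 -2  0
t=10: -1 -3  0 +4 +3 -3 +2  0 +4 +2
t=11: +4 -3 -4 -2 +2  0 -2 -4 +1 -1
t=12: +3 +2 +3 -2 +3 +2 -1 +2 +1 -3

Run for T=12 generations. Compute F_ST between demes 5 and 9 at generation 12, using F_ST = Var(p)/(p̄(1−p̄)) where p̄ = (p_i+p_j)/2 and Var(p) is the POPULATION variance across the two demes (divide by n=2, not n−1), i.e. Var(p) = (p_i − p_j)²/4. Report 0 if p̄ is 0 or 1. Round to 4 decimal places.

0.8858

t=0: k=[68 68 68 68 68 68 68 68 0 0]
t=1: x=[68.0000 68.0000 68.0000 68.0000 68.0000 68.0000 68.0000 63.2400 4.7600 0.0000] k=[68 68 68 68 68 68 68 61 4 0]
t=2: x=[68.0000 68.0000 68.0000 68.0000 68.0000 68.0000 67.5100 57.5000 7.7100 0.2800] k=[68 68 68 68 68 68 66 60 4 0]
t=3: x=[68.0000 68.0000 68.0000 68.0000 68.0000 67.8600 65.7200 56.5000 7.6400 0.2800] k=[68 68 68 68 68 64 67 54 12 0]
t=4: x=[68.0000 68.0000 68.0000 68.0000 67.7200 64.4900 65.8800 51.9700 14.1000 0.8400] k=[68 68 68 68 68 64 65 56 15 0]
t=5: x=[68.0000 68.0000 68.0000 68.0000 67.7200 64.3500 64.3000 53.7600 16.8200 1.0500] k=[68 68 68 68 68 68 62 57 19 0]
t=6: x=[68.0000 68.0000 68.0000 68.0000 68.0000 67.5800 62.0700 54.6900 20.3300 1.3300] k=[68 68 68 68 68 68 63 56 16 1]
t=7: x=[68.0000 68.0000 68.0000 68.0000 68.0000 67.6500 62.8600 53.6900 17.7500 2.0500] k=[68 68 68 68 68 67 67 52 18 0]
t=8: x=[68.0000 68.0000 68.0000 68.0000 67.9300 67.0700 65.9500 50.6700 19.1200 1.2600] k=[68 68 68 68 68 66 63 48 18 0]
t=9: x=[68.0000 68.0000 68.0000 68.0000 67.8600 65.9300 62.1600 46.9500 18.8400 1.2600] k=[68 68 68 68 67 68 59 46 17 1]
t=10: x=[68.0000 68.0000 68.0000 67.9300 67.1400 67.3000 58.7200 44.8800 17.9100 2.1200] k=[68 68 68 68 68 64 61 45 22 4]
t=11: x=[68.0000 68.0000 68.0000 68.0000 67.7200 64.0700 60.0900 44.5100 22.3500 5.2600] k=[68 68 68 68 68 64 58 41 23 4]
t=12: x=[68.0000 68.0000 68.0000 68.0000 67.7200 63.8600 57.2300 40.9300 22.9300 5.3300] k=[68 68 68 68 68 66 56 43 24 2]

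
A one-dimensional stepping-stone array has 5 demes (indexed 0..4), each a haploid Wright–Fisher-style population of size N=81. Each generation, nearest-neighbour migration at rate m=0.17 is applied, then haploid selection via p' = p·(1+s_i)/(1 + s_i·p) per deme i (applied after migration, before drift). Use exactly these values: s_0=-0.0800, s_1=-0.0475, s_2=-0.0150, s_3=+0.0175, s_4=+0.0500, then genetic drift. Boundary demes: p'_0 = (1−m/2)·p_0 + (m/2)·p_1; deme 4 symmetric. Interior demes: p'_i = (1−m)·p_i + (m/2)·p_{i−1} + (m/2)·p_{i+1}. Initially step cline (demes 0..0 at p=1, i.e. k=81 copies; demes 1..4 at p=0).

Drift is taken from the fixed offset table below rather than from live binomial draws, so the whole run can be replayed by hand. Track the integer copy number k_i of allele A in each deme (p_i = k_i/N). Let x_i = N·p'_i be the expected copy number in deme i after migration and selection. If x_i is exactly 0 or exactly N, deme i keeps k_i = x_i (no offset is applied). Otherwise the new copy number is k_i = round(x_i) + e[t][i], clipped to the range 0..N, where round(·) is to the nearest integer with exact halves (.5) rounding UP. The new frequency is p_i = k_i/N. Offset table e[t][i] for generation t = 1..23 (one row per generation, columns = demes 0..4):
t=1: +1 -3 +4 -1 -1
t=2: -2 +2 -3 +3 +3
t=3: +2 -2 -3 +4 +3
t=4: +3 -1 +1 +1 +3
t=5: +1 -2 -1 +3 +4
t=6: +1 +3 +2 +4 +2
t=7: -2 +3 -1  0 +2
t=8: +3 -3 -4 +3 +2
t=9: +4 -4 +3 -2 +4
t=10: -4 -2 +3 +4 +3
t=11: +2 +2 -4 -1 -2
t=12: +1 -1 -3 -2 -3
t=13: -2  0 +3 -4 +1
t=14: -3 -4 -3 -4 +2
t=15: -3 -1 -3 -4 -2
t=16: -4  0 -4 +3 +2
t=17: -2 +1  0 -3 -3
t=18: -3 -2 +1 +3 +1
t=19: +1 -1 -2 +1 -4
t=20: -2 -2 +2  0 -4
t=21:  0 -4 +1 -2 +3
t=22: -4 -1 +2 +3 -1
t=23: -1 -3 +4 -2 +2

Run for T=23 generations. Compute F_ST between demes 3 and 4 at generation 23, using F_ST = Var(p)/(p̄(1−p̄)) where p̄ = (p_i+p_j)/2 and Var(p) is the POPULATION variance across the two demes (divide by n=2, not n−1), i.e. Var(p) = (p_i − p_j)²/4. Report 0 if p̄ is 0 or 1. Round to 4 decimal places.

0.0022

t=0: k=[81 0 0 0 0]
t=1: x=[73.5712 6.5845 0.0000 0.0000 0.0000] k=[75 4 0 0 0]
t=2: x=[68.0853 9.2873 0.3349 0.0000 0.0000] k=[66 11 0 0 0]
t=3: x=[60.0565 14.1623 0.9211 0.0000 0.0000] k=[62 12 0 0 0]
t=4: x=[56.3437 14.6373 1.0049 0.0000 0.0000] k=[59 14 2 0 0]
t=5: x=[53.6866 16.1661 2.8087 0.1730 0.0000] k=[55 14 2 3 0]
t=6: x=[49.9344 15.8358 3.0602 2.7050 0.2677] k=[51 19 5 7 2]
t=7: x=[46.6417 19.7931 6.2720 6.5081 2.5424] k=[45 23 5 7 5]
t=8: x=[41.4451 22.5399 6.6077 6.7668 5.4112] k=[44 20 3 10 7]
t=9: x=[40.2722 19.8566 4.9690 9.2918 7.5838] k=[44 16 8 7 12]
t=10: x=[39.9318 17.0361 8.4796 7.6290 12.0675] k=[36 15 11 12 15]
t=11: x=[32.5787 15.8164 11.2775 12.3505 15.3426] k=[35 18 7 11 13]
t=12: x=[31.9287 17.8243 8.1634 10.9938 13.3656] k=[33 17 5 9 10]
t=13: x=[30.0478 16.6860 6.2720 8.8813 10.3474] k=[28 17 9 5 11]
t=14: x=[25.5837 16.6034 9.2158 5.9449 10.9436] k=[23 13 6 2 13]
t=15: x=[20.8338 12.7243 6.1683 3.3300 12.5746] k=[18 12 3 0 11]
t=16: x=[16.3736 11.2647 3.4596 1.2105 10.5030] k=[12 11 0 4 13]
t=17: x=[11.0923 9.7258 1.2562 4.4981 12.7505] k=[9 11 1 1 10]
t=18: x=[8.5135 9.5619 1.8229 1.7952 9.6418] k=[6 8 3 5 11]
t=19: x=[5.7112 7.0840 3.5434 5.4272 10.9436] k=[7 6 2 6 7]
t=20: x=[6.4055 5.4906 2.6411 5.8383 7.2299] k=[4 3 5 6 3]
t=21: x=[3.6158 3.1063 4.8457 5.7520 3.4109] k=[4 0 6 4 6]
t=22: x=[3.3794 0.8100 5.2454 4.4118 6.0995] k=[0 0 7 7 5]
t=23: x=[0.0000 0.5669 6.3164 6.9393 5.4112] k=[0 0 10 5 7]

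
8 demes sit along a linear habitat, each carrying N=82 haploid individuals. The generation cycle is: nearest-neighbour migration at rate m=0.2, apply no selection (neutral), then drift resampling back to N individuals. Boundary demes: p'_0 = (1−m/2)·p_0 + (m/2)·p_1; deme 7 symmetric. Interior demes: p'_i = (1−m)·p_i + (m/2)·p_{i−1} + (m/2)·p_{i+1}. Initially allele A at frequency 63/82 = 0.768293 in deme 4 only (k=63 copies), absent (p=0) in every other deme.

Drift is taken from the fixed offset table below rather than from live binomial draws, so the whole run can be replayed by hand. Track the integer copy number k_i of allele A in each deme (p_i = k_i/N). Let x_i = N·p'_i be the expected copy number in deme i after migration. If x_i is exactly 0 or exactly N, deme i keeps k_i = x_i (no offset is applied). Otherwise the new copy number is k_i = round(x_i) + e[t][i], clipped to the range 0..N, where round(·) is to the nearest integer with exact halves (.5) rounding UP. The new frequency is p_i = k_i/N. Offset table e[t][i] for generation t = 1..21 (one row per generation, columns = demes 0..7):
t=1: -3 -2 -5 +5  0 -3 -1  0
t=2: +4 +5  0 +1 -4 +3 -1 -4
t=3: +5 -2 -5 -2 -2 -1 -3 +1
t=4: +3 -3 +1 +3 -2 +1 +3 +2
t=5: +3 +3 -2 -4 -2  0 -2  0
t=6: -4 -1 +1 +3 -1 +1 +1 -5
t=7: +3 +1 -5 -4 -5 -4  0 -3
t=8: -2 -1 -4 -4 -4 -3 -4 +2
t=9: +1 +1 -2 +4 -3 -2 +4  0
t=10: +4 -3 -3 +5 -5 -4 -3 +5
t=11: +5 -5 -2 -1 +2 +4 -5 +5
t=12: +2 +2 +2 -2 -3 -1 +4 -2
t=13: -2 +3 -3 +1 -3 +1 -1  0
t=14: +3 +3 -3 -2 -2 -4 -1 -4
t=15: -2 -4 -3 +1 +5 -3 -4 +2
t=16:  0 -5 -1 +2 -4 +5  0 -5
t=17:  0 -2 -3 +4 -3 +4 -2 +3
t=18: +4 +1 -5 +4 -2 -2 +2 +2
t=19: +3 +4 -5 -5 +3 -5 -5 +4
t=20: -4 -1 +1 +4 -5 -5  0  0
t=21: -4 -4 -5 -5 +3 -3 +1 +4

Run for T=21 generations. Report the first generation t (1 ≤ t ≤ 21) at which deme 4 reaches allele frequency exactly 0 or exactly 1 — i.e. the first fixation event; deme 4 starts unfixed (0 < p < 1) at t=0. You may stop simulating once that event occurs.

10

t=0: k=[0 0 0 0 63 0 0 0]
t=1: x=[0.0000 0.0000 0.0000 6.3000 50.4000 6.3000 0.0000 0.0000] k=[0 0 0 11 50 3 0 0]
t=2: x=[0.0000 0.0000 1.1000 13.8000 41.4000 7.4000 0.3000 0.0000] k=[0 0 1 15 37 10 0 0]
t=3: x=[0.0000 0.1000 2.3000 15.8000 32.1000 11.7000 1.0000 0.0000] k=[0 0 0 14 30 11 0 0]
t=4: x=[0.0000 0.0000 1.4000 14.2000 26.5000 11.8000 1.1000 0.0000] k=[0 0 2 17 25 13 4 0]
t=5: x=[0.0000 0.2000 3.3000 16.3000 23.0000 13.3000 4.5000 0.4000] k=[0 3 1 12 21 13 3 0]
t=6: x=[0.3000 2.5000 2.3000 11.8000 19.3000 12.8000 3.7000 0.3000] k=[0 2 3 15 18 14 5 0]
t=7: x=[0.2000 1.9000 4.1000 14.1000 17.3000 13.5000 5.4000 0.5000] k=[3 3 0 10 12 10 5 0]
t=8: x=[3.0000 2.7000 1.3000 9.2000 11.6000 9.7000 5.0000 0.5000] k=[1 2 0 5 8 7 1 3]
t=9: x=[1.1000 1.7000 0.7000 4.8000 7.6000 6.5000 1.8000 2.8000] k=[2 3 0 9 5 5 6 3]
t=10: x=[2.1000 2.6000 1.2000 7.7000 5.4000 5.1000 5.6000 3.3000] k=[6 0 0 13 0 1 3 8]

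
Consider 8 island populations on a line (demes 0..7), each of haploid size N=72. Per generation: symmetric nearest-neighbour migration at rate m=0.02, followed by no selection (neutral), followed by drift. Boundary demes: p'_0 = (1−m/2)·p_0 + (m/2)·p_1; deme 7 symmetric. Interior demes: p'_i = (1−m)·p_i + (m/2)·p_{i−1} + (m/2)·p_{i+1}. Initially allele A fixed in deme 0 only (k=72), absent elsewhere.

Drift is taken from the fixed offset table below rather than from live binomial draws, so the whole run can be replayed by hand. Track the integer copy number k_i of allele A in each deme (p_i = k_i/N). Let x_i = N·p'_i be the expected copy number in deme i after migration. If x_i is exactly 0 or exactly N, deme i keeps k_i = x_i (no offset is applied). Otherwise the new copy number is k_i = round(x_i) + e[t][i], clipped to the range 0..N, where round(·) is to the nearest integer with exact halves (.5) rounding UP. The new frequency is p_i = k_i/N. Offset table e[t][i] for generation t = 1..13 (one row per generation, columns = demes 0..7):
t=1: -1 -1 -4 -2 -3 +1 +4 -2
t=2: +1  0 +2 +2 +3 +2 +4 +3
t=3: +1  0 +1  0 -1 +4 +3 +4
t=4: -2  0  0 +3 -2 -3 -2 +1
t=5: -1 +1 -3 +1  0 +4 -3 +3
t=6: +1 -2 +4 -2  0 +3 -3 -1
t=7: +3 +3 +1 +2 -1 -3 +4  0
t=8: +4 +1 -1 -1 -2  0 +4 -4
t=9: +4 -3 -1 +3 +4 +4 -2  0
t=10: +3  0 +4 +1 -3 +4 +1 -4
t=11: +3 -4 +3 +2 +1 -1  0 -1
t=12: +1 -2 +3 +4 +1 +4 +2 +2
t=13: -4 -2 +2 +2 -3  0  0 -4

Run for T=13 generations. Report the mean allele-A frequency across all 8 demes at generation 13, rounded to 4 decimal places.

t=0: k=[72 0 0 0 0 0 0 0]
t=1: x=[71.2800 0.7200 0.0000 0.0000 0.0000 0.0000 0.0000 0.0000] k=[70 0 0 0 0 0 0 0]
t=2: x=[69.3000 0.7000 0.0000 0.0000 0.0000 0.0000 0.0000 0.0000] k=[70 1 0 0 0 0 0 0]
t=3: x=[69.3100 1.6800 0.0100 0.0000 0.0000 0.0000 0.0000 0.0000] k=[70 2 1 0 0 0 0 0]
t=4: x=[69.3200 2.6700 1.0000 0.0100 0.0000 0.0000 0.0000 0.0000] k=[67 3 1 3 0 0 0 0]
t=5: x=[66.3600 3.6200 1.0400 2.9500 0.0300 0.0000 0.0000 0.0000] k=[65 5 0 4 0 0 0 0]
t=6: x=[64.4000 5.5500 0.0900 3.9200 0.0400 0.0000 0.0000 0.0000] k=[65 4 4 2 0 0 0 0]
t=7: x=[64.3900 4.6100 3.9800 2.0000 0.0200 0.0000 0.0000 0.0000] k=[67 8 5 4 0 0 0 0]
t=8: x=[66.4100 8.5600 5.0200 3.9700 0.0400 0.0000 0.0000 0.0000] k=[70 10 4 3 0 0 0 0]
t=9: x=[69.4000 10.5400 4.0500 2.9800 0.0300 0.0000 0.0000 0.0000] k=[72 8 3 6 4 0 0 0]
t=10: x=[71.3600 8.5900 3.0800 5.9500 3.9800 0.0400 0.0000 0.0000] k=[72 9 7 7 1 4 0 0]
t=11: x=[71.3700 9.6100 7.0200 6.9400 1.0900 3.9300 0.0400 0.0000] k=[72 6 10 9 2 3 0 0]
t=12: x=[71.3400 6.7000 9.9500 8.9400 2.0800 2.9600 0.0300 0.0000] k=[72 5 13 13 3 7 2 0]
t=13: x=[71.3300 5.7500 12.9200 12.9000 3.1400 6.9100 2.0300 0.0200] k=[67 4 15 15 0 7 2 0]

0.1910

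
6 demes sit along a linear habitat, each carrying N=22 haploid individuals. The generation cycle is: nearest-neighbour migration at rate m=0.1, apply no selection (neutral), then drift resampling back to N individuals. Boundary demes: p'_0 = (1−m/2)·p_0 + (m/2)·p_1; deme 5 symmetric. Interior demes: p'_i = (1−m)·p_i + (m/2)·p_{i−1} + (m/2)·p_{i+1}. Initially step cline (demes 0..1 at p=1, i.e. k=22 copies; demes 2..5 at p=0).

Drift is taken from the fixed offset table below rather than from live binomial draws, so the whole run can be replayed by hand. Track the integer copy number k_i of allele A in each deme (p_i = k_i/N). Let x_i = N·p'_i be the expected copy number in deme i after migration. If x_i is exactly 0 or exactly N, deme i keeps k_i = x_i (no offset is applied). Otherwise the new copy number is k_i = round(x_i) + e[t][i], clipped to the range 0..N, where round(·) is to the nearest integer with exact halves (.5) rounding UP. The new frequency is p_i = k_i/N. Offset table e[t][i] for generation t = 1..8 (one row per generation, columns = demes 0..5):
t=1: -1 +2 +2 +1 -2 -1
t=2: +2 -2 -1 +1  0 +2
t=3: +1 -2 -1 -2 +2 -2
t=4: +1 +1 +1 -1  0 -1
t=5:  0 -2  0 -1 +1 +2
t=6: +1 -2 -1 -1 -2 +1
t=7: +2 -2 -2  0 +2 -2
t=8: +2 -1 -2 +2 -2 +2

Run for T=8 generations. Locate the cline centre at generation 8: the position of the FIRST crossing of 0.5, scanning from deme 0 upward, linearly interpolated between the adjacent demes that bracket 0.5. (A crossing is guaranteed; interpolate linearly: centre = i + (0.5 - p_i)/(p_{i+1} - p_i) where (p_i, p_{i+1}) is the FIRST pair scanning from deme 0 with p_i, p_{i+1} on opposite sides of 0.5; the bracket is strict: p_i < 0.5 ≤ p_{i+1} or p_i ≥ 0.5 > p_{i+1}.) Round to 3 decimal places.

t=0: k=[22 22 0 0 0 0]
t=1: x=[22.0000 20.9000 1.1000 0.0000 0.0000 0.0000] k=[22 22 3 0 0 0]
t=2: x=[22.0000 21.0500 3.8000 0.1500 0.0000 0.0000] k=[22 19 3 1 0 0]
t=3: x=[21.8500 18.3500 3.7000 1.0500 0.0500 0.0000] k=[22 16 3 0 2 0]
t=4: x=[21.7000 15.6500 3.5000 0.2500 1.8000 0.1000] k=[22 17 5 0 2 0]
t=5: x=[21.7500 16.6500 5.3500 0.3500 1.8000 0.1000] k=[22 15 5 0 3 2]
t=6: x=[21.6500 14.8500 5.2500 0.4000 2.8000 2.0500] k=[22 13 4 0 1 3]
t=7: x=[21.5500 13.0000 4.2500 0.2500 1.0500 2.9000] k=[22 11 2 0 3 1]
t=8: x=[21.4500 11.1000 2.3500 0.2500 2.7500 1.1000] k=[22 10 0 2 1 3]

0.917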